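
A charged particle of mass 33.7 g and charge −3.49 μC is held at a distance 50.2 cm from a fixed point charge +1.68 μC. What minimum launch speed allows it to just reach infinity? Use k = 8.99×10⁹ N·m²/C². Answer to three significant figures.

2.50 m/s

To just escape, total mechanical energy must reach zero at infinity: ½mv²_min + U = 0, so ½mv²_min = −U = |kQq|/r.
|U| = |kQq|/r = (8.99×10⁹ N·m²/C²)(1.68×10⁻⁶)(3.49×10⁻⁶)/(0.502) = 0.105 J.
v_min = √(2|U|/m) = √(2·0.105/0.0337) = 2.50 m/s.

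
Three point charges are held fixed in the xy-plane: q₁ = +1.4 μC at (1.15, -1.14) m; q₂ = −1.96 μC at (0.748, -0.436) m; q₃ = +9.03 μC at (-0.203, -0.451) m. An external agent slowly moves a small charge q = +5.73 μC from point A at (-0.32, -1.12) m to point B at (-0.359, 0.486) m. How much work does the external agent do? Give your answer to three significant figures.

-0.202 J

For quasistatic motion the external work equals the change in potential energy: W_ext = qΔV = q(V_B − V_A).
At A: distances to the source charges are 1.47 m, 1.27 m, 0.679 m; V_A = Σ kqᵢ/rᵢ = 1.14×10⁵ V.
At B: distances to the source charges are 2.22 m, 1.44 m, 0.950 m; V_B = Σ kqᵢ/rᵢ = 7.89×10⁴ V.
ΔV = V_B − V_A = -3.53×10⁴ V.
W_ext = qΔV = (5.73×10⁻⁶ C)(-3.53×10⁴ V) = -0.202 J.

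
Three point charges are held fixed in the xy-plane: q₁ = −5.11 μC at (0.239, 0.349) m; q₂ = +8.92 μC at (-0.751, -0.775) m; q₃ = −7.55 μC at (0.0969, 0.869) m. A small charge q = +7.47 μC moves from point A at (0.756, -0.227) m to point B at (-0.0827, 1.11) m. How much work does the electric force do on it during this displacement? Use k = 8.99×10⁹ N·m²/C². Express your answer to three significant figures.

1.34 J

The work done by the electric force is W_field = −ΔU = −q(V_B − V_A) = q(V_A − V_B).
At A: distances to the source charges are 0.774 m, 1.60 m, 1.28 m; V_A = Σ kqᵢ/rᵢ = -6.24×10⁴ V.
At B: distances to the source charges are 0.826 m, 2.00 m, 0.301 m; V_B = Σ kqᵢ/rᵢ = -2.41×10⁵ V.
ΔV = V_B − V_A = -1.79×10⁵ V.
W_field = −qΔV = −(7.47×10⁻⁶ C)(-1.79×10⁵ V) = 1.34 J.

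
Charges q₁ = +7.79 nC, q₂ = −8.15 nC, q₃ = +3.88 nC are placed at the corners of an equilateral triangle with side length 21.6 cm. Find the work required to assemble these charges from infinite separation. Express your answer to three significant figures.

The assembly work is the sum of pairwise potential energies, U = Σ_{i<j} kqᵢqⱼ/rᵢⱼ.
All three pair separations equal the side length, 0.216 m.
U = (-2.64×10⁻⁶) + (1.26×10⁻⁶) + (-1.32×10⁻⁶) = -2.70×10⁻⁶ J.

-2.70×10⁻⁶ J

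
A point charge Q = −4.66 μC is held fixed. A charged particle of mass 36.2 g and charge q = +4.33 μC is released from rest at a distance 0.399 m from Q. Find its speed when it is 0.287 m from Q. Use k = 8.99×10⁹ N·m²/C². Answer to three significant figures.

3.13 m/s

Only the electrostatic force acts, so mechanical energy is conserved: ½mv² = U₁ − U₂ = kQq(1/r₁ − 1/r₂).
U₁ − U₂ = (8.99×10⁹ N·m²/C²)(-4.66×10⁻⁶ C)(4.33×10⁻⁶ C)(1/0.399 − 1/0.287) = 0.177 J.
v = √(2·0.177/0.0362) = 3.13 m/s.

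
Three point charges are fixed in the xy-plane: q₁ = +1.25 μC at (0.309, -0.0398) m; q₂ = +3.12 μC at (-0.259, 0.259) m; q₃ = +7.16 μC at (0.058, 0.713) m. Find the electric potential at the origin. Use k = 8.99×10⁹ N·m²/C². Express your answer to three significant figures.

2.03×10⁵ V

Electric potential is a scalar, so the contributions from each charge add algebraically: V = Σ kqᵢ/rᵢ.
Distances from the field point to each charge: r₁ = 0.312 m, r₂ = 0.366 m, r₃ = 0.715 m.
V = k[(1.25×10⁻⁶)/(0.312) + (3.12×10⁻⁶)/(0.366) + (7.16×10⁻⁶)/(0.715)] = 2.03×10⁵ V.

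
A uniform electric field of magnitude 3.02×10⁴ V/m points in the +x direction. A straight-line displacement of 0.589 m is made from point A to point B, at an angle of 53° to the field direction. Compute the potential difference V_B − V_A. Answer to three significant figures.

Only the component of displacement along E changes the potential: ΔV = −E·d·cosθ.
ΔV = −(3.02×10⁴ V/m)(0.589 m)cos53° = -1.07×10⁴ V.

-1.07×10⁴ V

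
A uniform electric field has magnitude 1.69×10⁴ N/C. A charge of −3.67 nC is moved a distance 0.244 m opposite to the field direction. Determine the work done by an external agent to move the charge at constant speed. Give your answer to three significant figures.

The potential change for a displacement 0.244 m opposite to the field direction is ΔV = +Ed = 4120 V.
W_ext = qΔV = -1.51×10⁻⁵ J.

-1.51×10⁻⁵ J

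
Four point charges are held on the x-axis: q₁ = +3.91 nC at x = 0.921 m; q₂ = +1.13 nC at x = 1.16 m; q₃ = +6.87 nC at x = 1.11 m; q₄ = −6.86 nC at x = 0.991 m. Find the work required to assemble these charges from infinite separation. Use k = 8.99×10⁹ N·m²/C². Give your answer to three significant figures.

The work to assemble the configuration equals its total potential energy, U = Σ kqᵢqⱼ/rᵢⱼ over all pairs.
Pair separations: r₁₂ = 0.239 m, r₁₃ = 0.189 m, r₁₄ = 0.0700 m, r₂₃ = 0.0500 m, r₂₄ = 0.169 m, r₃₄ = 0.119 m.
Summing all 6 pair terms gives U = -4.58×10⁻⁶ J.

-4.58×10⁻⁶ J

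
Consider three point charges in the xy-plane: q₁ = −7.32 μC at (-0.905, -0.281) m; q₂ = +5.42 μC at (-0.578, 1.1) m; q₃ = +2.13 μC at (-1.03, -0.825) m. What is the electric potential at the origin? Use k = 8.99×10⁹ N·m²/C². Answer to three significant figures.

Electric potential is a scalar, so the contributions from each charge add algebraically: V = Σ kqᵢ/rᵢ.
Distances from the field point to each charge: r₁ = 0.948 m, r₂ = 1.24 m, r₃ = 1.32 m.
V = k[(-7.32×10⁻⁶)/(0.948) + (5.42×10⁻⁶)/(1.24) + (2.13×10⁻⁶)/(1.32)] = -1.57×10⁴ V.

-1.57×10⁴ V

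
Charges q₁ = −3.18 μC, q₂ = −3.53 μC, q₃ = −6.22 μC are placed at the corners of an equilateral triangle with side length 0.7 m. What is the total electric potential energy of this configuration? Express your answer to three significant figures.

0.680 J

The work to assemble the configuration equals its total potential energy, U = Σ kqᵢqⱼ/rᵢⱼ over all pairs.
All three pair separations equal the side length, 0.700 m.
U = (0.144) + (0.254) + (0.282) = 0.680 J.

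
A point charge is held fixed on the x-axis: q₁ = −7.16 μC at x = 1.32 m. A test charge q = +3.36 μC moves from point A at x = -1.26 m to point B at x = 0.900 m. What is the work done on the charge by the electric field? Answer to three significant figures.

0.431 J

The work done by the electric force is W_field = −ΔU = −q(V_B − V_A) = q(V_A − V_B).
At A: distance to the source charge is 2.58 m; V_A = kq₁/r = -2.49×10⁴ V.
At B: distance to the source charge is 0.420 m; V_B = kq₁/r = -1.53×10⁵ V.
ΔV = V_B − V_A = -1.28×10⁵ V.
W_field = −qΔV = −(3.36×10⁻⁶ C)(-1.28×10⁵ V) = 0.431 J.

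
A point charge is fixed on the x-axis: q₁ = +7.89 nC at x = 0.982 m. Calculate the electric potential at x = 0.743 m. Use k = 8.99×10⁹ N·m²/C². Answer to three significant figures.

297 V

The total potential is the scalar sum of each charge's contribution, V = Σ kqᵢ/rᵢ.
V = k[(7.89×10⁻⁹)/(0.239)] = 297 V.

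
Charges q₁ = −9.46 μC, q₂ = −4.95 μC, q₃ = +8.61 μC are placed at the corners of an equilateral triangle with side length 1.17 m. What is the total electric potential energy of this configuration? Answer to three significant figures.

The assembly work is the sum of pairwise potential energies, U = Σ_{i<j} kqᵢqⱼ/rᵢⱼ.
All three pair separations equal the side length, 1.17 m.
U = (0.360) + (-0.626) + (-0.327) = -0.594 J.

-0.594 J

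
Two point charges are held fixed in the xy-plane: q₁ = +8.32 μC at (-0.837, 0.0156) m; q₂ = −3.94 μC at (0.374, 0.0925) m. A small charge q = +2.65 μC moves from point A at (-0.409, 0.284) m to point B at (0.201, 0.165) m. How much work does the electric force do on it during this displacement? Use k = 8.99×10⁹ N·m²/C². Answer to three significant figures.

0.587 J

The work done by the electric force is W_field = −ΔU = −q(V_B − V_A) = q(V_A − V_B).
At A: distances to the source charges are 0.505 m, 0.806 m; V_A = Σ kqᵢ/rᵢ = 1.04×10⁵ V.
At B: distances to the source charges are 1.05 m, 0.188 m; V_B = Σ kqᵢ/rᵢ = -1.18×10⁵ V.
ΔV = V_B − V_A = -2.22×10⁵ V.
W_field = −qΔV = −(2.65×10⁻⁶ C)(-2.22×10⁵ V) = 0.587 J.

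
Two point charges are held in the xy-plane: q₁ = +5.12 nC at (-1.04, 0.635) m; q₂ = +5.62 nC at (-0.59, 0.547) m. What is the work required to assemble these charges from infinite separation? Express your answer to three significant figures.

The work to assemble the configuration equals its total potential energy, U = Σ kqᵢqⱼ/rᵢⱼ over all pairs.
Pair separations: r₁₂ = 0.459 m.
U = (5.64×10⁻⁷) = 5.64×10⁻⁷ J.

5.64×10⁻⁷ J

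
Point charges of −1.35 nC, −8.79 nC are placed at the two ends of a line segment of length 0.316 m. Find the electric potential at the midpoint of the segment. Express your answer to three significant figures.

The total potential is the scalar sum of each charge's contribution, V = Σ kqᵢ/rᵢ.
Each charge is 0.158 m from the midpoint.
V = k[(-1.35×10⁻⁹)/(0.158) + (-8.79×10⁻⁹)/(0.158)] = -577 V.

-577 V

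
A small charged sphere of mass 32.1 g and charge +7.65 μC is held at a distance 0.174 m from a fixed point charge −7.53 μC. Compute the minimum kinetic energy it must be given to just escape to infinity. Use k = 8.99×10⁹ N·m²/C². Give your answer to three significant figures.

To just escape, total mechanical energy must reach zero at infinity: ½mv²_min + U = 0, so ½mv²_min = −U = |kQq|/r.
|U| = |kQq|/r = (8.99×10⁹ N·m²/C²)(7.53×10⁻⁶)(7.65×10⁻⁶)/(0.174) = 2.98 J.

2.98 J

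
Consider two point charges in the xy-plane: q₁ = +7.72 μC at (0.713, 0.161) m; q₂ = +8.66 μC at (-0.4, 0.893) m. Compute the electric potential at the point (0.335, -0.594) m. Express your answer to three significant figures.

The total potential is the scalar sum of each charge's contribution, V = Σ kqᵢ/rᵢ.
Distances from the field point to each charge: r₁ = 0.844 m, r₂ = 1.66 m.
V = k[(7.72×10⁻⁶)/(0.844) + (8.66×10⁻⁶)/(1.66)] = 1.29×10⁵ V.

1.29×10⁵ V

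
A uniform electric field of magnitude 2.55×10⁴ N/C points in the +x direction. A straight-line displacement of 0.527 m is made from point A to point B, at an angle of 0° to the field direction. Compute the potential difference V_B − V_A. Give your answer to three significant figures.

Only the component of displacement along E changes the potential: ΔV = −E·d·cosθ.
ΔV = −(2.55×10⁴ V/m)(0.527 m)cos0° = -1.34×10⁴ V.

-1.34×10⁴ V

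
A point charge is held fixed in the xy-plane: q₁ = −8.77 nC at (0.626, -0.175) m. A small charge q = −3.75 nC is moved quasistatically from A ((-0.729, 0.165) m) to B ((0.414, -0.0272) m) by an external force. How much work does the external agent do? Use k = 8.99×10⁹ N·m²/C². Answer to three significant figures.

For quasistatic motion the external work equals the change in potential energy: W_ext = qΔV = q(V_B − V_A).
At A: distance to the source charge is 1.40 m; V_A = kq₁/r = -56.4 V.
At B: distance to the source charge is 0.258 m; V_B = kq₁/r = -305 V.
ΔV = V_B − V_A = -249 V.
W_ext = qΔV = (-3.75×10⁻⁹ C)(-249 V) = 9.32×10⁻⁷ J.

9.32×10⁻⁷ J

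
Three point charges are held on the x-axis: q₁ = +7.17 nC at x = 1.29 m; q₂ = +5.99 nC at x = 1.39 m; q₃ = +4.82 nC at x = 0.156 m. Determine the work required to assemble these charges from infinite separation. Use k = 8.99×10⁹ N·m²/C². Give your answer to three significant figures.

4.35×10⁻⁶ J

The work to assemble the configuration equals its total potential energy, U = Σ kqᵢqⱼ/rᵢⱼ over all pairs.
Pair separations: r₁₂ = 0.100 m, r₁₃ = 1.13 m, r₂₃ = 1.23 m.
U = (3.86×10⁻⁶) + (2.74×10⁻⁷) + (2.10×10⁻⁷) = 4.35×10⁻⁶ J.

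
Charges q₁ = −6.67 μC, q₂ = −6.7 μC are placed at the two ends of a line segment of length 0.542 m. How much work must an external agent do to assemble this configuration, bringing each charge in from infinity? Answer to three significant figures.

0.741 J

The work to assemble the configuration equals its total potential energy, U = Σ kqᵢqⱼ/rᵢⱼ over all pairs.
The separation is r = 0.542 m.
U = (0.741) = 0.741 J.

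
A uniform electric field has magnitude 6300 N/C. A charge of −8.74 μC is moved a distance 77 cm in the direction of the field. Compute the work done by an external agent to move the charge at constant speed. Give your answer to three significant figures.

0.0424 J

The potential change for a displacement 77 cm in the direction of the field is ΔV = −Ed = -4850 V.
W_ext = qΔV = 0.0424 J.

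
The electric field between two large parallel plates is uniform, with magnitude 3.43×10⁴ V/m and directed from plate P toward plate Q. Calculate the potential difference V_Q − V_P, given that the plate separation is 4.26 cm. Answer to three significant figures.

-1460 V

In a uniform field, potential decreases in the direction of E: ΔV = −E·d for a displacement d parallel to E.
Going from P to Q is a displacement of 4.26 cm along the field, so V_Q − V_P = −Ed = -1460 V.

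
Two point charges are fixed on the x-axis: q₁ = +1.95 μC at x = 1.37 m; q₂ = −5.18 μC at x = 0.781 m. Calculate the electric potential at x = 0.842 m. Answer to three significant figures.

Electric potential is a scalar, so the contributions from each charge add algebraically: V = Σ kqᵢ/rᵢ.
Distances from the field point to each charge: r₁ = 0.528 m, r₂ = 0.0610 m.
V = k[(1.95×10⁻⁶)/(0.528) + (-5.18×10⁻⁶)/(0.0610)] = -7.30×10⁵ V.

-7.30×10⁵ V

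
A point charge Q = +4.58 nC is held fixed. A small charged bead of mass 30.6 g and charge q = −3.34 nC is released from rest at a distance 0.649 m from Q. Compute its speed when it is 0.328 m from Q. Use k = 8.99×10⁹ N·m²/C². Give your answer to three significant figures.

3.68×10⁻³ m/s

Only the electrostatic force acts, so mechanical energy is conserved: ½mv² = U₁ − U₂ = kQq(1/r₁ − 1/r₂).
U₁ − U₂ = (8.99×10⁹ N·m²/C²)(4.58×10⁻⁹ C)(-3.34×10⁻⁹ C)(1/0.649 − 1/0.328) = 2.07×10⁻⁷ J.
v = √(2·2.07×10⁻⁷/0.0306) = 3.68×10⁻³ m/s.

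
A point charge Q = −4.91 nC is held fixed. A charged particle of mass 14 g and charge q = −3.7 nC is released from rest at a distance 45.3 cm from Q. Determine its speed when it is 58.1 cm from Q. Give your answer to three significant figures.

Only the electrostatic force acts, so mechanical energy is conserved: ½mv² = U₁ − U₂ = kQq(1/r₁ − 1/r₂).
U₁ − U₂ = (8.99×10⁹ N·m²/C²)(-4.91×10⁻⁹ C)(-3.70×10⁻⁹ C)(1/0.453 − 1/0.581) = 7.94×10⁻⁸ J.
v = √(2·7.94×10⁻⁸/0.0140) = 3.37×10⁻³ m/s.

3.37×10⁻³ m/s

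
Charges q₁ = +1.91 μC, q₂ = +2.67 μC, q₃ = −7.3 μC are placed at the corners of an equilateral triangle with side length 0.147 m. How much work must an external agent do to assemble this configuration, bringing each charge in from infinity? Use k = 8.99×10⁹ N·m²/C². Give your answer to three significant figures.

The work to assemble the configuration equals its total potential energy, U = Σ kqᵢqⱼ/rᵢⱼ over all pairs.
All three pair separations equal the side length, 0.147 m.
U = (0.312) + (-0.853) + (-1.19) = -1.73 J.

-1.73 J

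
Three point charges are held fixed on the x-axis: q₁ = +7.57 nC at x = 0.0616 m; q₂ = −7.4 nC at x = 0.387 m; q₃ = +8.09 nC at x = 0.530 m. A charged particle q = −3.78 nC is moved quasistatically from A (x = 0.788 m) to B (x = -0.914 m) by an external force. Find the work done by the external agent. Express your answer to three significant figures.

For quasistatic motion the external work equals the change in potential energy: W_ext = qΔV = q(V_B − V_A).
At A: distances to the source charges are 0.726 m, 0.401 m, 0.258 m; V_A = Σ kqᵢ/rᵢ = 210 V.
At B: distances to the source charges are 0.976 m, 1.30 m, 1.44 m; V_B = Σ kqᵢ/rᵢ = 69.0 V.
ΔV = V_B − V_A = -141 V.
W_ext = qΔV = (-3.78×10⁻⁹ C)(-141 V) = 5.32×10⁻⁷ J.

5.32×10⁻⁷ J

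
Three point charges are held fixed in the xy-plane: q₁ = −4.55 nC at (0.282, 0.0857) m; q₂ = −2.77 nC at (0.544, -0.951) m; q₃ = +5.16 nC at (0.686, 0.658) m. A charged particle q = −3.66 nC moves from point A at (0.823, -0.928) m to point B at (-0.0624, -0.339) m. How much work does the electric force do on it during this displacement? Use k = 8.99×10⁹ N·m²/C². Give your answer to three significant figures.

The work done by the electric force is W_field = −ΔU = −q(V_B − V_A) = q(V_A − V_B).
At A: distances to the source charges are 1.15 m, 0.280 m, 1.59 m; V_A = Σ kqᵢ/rᵢ = -95.4 V.
At B: distances to the source charges are 0.547 m, 0.862 m, 1.25 m; V_B = Σ kqᵢ/rᵢ = -66.5 V.
ΔV = V_B − V_A = 28.9 V.
W_field = −qΔV = −(-3.66×10⁻⁹ C)(28.9 V) = 1.06×10⁻⁷ J.

1.06×10⁻⁷ J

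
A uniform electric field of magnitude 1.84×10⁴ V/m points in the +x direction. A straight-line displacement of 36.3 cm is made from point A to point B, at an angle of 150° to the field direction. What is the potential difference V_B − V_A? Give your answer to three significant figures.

5780 V

Only the component of displacement along E changes the potential: ΔV = −E·d·cosθ.
ΔV = −(1.84×10⁴ V/m)(0.363 m)cos150° = 5780 V.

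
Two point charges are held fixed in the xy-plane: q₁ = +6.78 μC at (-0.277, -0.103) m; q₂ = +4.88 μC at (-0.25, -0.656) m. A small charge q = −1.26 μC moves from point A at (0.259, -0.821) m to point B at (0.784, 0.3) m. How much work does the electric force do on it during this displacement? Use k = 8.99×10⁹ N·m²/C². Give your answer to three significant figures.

-0.0821 J

The work done by the electric force is W_field = −ΔU = −q(V_B − V_A) = q(V_A − V_B).
At A: distances to the source charges are 0.896 m, 0.535 m; V_A = Σ kqᵢ/rᵢ = 1.50×10⁵ V.
At B: distances to the source charges are 1.13 m, 1.41 m; V_B = Σ kqᵢ/rᵢ = 8.49×10⁴ V.
ΔV = V_B − V_A = -6.52×10⁴ V.
W_field = −qΔV = −(-1.26×10⁻⁶ C)(-6.52×10⁴ V) = -0.0821 J.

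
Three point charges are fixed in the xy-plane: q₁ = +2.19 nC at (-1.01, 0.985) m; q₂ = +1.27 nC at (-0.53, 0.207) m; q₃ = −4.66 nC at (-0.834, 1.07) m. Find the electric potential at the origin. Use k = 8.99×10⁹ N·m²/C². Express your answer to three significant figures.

3.14 V

Electric potential is a scalar, so the contributions from each charge add algebraically: V = Σ kqᵢ/rᵢ.
Distances from the field point to each charge: r₁ = 1.41 m, r₂ = 0.569 m, r₃ = 1.36 m.
V = k[(2.19×10⁻⁹)/(1.41) + (1.27×10⁻⁹)/(0.569) + (-4.66×10⁻⁹)/(1.36)] = 3.14 V.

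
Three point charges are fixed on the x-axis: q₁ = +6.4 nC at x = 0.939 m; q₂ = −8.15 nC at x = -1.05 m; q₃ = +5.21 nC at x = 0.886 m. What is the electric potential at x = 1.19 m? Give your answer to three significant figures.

351 V

Electric potential is a scalar, so the contributions from each charge add algebraically: V = Σ kqᵢ/rᵢ.
Distances from the field point to each charge: r₁ = 0.251 m, r₂ = 2.24 m, r₃ = 0.304 m.
V = k[(6.40×10⁻⁹)/(0.251) + (-8.15×10⁻⁹)/(2.24) + (5.21×10⁻⁹)/(0.304)] = 351 V.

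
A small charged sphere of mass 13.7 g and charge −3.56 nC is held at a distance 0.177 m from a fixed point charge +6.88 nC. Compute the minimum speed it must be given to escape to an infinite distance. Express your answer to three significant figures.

To just escape, total mechanical energy must reach zero at infinity: ½mv²_min + U = 0, so ½mv²_min = −U = |kQq|/r.
|U| = |kQq|/r = (8.99×10⁹ N·m²/C²)(6.88×10⁻⁹)(3.56×10⁻⁹)/(0.177) = 1.24×10⁻⁶ J.
v_min = √(2|U|/m) = √(2·1.24×10⁻⁶/0.0137) = 0.0135 m/s.

0.0135 m/s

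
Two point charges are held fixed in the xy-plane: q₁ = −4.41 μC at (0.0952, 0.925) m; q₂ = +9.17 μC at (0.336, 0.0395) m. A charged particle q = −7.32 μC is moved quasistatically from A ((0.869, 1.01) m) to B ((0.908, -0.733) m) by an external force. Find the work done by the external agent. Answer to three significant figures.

-0.298 J

For quasistatic motion the external work equals the change in potential energy: W_ext = qΔV = q(V_B − V_A).
At A: distances to the source charges are 0.778 m, 1.11 m; V_A = Σ kqᵢ/rᵢ = 2.35×10⁴ V.
At B: distances to the source charges are 1.85 m, 0.961 m; V_B = Σ kqᵢ/rᵢ = 6.43×10⁴ V.
ΔV = V_B − V_A = 4.08×10⁴ V.
W_ext = qΔV = (-7.32×10⁻⁶ C)(4.08×10⁴ V) = -0.298 J.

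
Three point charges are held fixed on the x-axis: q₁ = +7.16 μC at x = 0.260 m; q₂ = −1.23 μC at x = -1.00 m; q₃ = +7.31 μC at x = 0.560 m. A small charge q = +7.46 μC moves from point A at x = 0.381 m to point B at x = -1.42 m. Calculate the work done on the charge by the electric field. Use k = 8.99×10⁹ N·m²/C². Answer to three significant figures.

6.31 J

The work done by the electric force is W_field = −ΔU = −q(V_B − V_A) = q(V_A − V_B).
At A: distances to the source charges are 0.121 m, 1.38 m, 0.179 m; V_A = Σ kqᵢ/rᵢ = 8.91×10⁵ V.
At B: distances to the source charges are 1.68 m, 0.420 m, 1.98 m; V_B = Σ kqᵢ/rᵢ = 4.52×10⁴ V.
ΔV = V_B − V_A = -8.46×10⁵ V.
W_field = −qΔV = −(7.46×10⁻⁶ C)(-8.46×10⁵ V) = 6.31 J.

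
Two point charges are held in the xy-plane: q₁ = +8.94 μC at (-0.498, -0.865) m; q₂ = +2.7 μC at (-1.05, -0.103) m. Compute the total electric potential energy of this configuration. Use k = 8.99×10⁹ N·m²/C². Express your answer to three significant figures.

The work to assemble the configuration equals its total potential energy, U = Σ kqᵢqⱼ/rᵢⱼ over all pairs.
Pair separations: r₁₂ = 0.941 m.
U = (0.231) = 0.231 J.

0.231 J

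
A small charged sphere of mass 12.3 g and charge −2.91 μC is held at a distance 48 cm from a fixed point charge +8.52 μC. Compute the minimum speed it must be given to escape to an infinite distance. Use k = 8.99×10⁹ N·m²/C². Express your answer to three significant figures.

8.69 m/s

To just escape, total mechanical energy must reach zero at infinity: ½mv²_min + U = 0, so ½mv²_min = −U = |kQq|/r.
|U| = |kQq|/r = (8.99×10⁹ N·m²/C²)(8.52×10⁻⁶)(2.91×10⁻⁶)/(0.480) = 0.464 J.
v_min = √(2|U|/m) = √(2·0.464/0.0123) = 8.69 m/s.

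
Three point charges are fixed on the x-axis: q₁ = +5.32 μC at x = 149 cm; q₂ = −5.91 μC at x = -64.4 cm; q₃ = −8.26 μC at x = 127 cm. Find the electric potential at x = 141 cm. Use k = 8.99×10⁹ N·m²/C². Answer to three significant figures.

Electric potential is a scalar, so the contributions from each charge add algebraically: V = Σ kqᵢ/rᵢ.
Distances from the field point to each charge: r₁ = 0.0800 m, r₂ = 2.05 m, r₃ = 0.140 m.
V = k[(5.32×10⁻⁶)/(0.0800) + (-5.91×10⁻⁶)/(2.05) + (-8.26×10⁻⁶)/(0.140)] = 4.16×10⁴ V.

4.16×10⁴ V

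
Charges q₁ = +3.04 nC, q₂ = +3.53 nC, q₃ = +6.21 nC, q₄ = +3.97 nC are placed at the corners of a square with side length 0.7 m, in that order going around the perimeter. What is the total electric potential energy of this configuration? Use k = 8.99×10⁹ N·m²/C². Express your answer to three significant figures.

The assembly work is the sum of pairwise potential energies, U = Σ_{i<j} kqᵢqⱼ/rᵢⱼ.
The four side pairs have separation 0.700 m and the two diagonal pairs 0.990 m.
Summing all 6 pair terms gives U = 1.19×10⁻⁶ J.

1.19×10⁻⁶ J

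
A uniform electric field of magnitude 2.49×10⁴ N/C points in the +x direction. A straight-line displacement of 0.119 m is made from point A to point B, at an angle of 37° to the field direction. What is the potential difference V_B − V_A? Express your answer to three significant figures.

-2370 V

Only the component of displacement along E changes the potential: ΔV = −E·d·cosθ.
ΔV = −(2.49×10⁴ V/m)(0.119 m)cos37° = -2370 V.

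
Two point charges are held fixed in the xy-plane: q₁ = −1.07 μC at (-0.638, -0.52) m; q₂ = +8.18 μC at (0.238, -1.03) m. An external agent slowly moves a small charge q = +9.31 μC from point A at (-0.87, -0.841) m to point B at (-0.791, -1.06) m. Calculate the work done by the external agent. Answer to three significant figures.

For quasistatic motion the external work equals the change in potential energy: W_ext = qΔV = q(V_B − V_A).
At A: distances to the source charges are 0.396 m, 1.12 m; V_A = Σ kqᵢ/rᵢ = 4.11×10⁴ V.
At B: distances to the source charges are 0.561 m, 1.03 m; V_B = Σ kqᵢ/rᵢ = 5.43×10⁴ V.
ΔV = V_B − V_A = 1.32×10⁴ V.
W_ext = qΔV = (9.31×10⁻⁶ C)(1.32×10⁴ V) = 0.123 J.

0.123 J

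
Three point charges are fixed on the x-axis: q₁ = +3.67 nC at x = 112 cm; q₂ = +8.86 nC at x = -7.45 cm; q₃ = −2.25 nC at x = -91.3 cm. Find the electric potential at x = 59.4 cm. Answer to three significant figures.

168 V

The total potential is the scalar sum of each charge's contribution, V = Σ kqᵢ/rᵢ.
Distances from the field point to each charge: r₁ = 0.526 m, r₂ = 0.668 m, r₃ = 1.51 m.
V = k[(3.67×10⁻⁹)/(0.526) + (8.86×10⁻⁹)/(0.668) + (-2.25×10⁻⁹)/(1.51)] = 168 V.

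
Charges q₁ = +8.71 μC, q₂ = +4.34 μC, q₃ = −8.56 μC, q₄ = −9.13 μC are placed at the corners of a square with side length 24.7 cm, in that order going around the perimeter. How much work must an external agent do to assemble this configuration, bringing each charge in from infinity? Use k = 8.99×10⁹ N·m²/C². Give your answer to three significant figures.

-2.96 J

The work to assemble the configuration equals its total potential energy, U = Σ kqᵢqⱼ/rᵢⱼ over all pairs.
The four side pairs have separation 0.247 m and the two diagonal pairs 0.349 m.
Summing all 6 pair terms gives U = -2.96 J.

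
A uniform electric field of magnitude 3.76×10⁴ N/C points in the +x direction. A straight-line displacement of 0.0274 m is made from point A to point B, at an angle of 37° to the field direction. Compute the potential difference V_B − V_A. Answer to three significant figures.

-823 V

Only the component of displacement along E changes the potential: ΔV = −E·d·cosθ.
ΔV = −(3.76×10⁴ V/m)(0.0274 m)cos37° = -823 V.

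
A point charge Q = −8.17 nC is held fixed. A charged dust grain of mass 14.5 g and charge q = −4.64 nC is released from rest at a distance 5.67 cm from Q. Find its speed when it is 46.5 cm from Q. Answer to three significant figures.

0.0270 m/s

Only the electrostatic force acts, so mechanical energy is conserved: ½mv² = U₁ − U₂ = kQq(1/r₁ − 1/r₂).
U₁ − U₂ = (8.99×10⁹ N·m²/C²)(-8.17×10⁻⁹ C)(-4.64×10⁻⁹ C)(1/0.0567 − 1/0.465) = 5.28×10⁻⁶ J.
v = √(2·5.28×10⁻⁶/0.0145) = 0.0270 m/s.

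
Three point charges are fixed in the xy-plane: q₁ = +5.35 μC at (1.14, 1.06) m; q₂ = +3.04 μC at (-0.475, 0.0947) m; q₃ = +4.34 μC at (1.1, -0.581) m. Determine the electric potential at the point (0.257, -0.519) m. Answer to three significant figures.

1.01×10⁵ V

Electric potential is a scalar, so the contributions from each charge add algebraically: V = Σ kqᵢ/rᵢ.
Distances from the field point to each charge: r₁ = 1.81 m, r₂ = 0.955 m, r₃ = 0.845 m.
V = k[(5.35×10⁻⁶)/(1.81) + (3.04×10⁻⁶)/(0.955) + (4.34×10⁻⁶)/(0.845)] = 1.01×10⁵ V.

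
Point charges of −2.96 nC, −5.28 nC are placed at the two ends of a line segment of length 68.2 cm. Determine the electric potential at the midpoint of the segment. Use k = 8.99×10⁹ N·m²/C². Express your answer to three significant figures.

-217 V

Electric potential is a scalar, so the contributions from each charge add algebraically: V = Σ kqᵢ/rᵢ.
Each charge is 0.341 m from the midpoint.
V = k[(-2.96×10⁻⁹)/(0.341) + (-5.28×10⁻⁹)/(0.341)] = -217 V.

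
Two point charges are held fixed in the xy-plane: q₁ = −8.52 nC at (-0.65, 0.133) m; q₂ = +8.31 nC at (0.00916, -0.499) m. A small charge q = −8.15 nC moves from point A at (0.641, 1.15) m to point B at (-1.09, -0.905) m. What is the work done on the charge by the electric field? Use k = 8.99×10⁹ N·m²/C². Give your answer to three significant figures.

The work done by the electric force is W_field = −ΔU = −q(V_B − V_A) = q(V_A − V_B).
At A: distances to the source charges are 1.64 m, 1.77 m; V_A = Σ kqᵢ/rᵢ = -4.30 V.
At B: distances to the source charges are 1.13 m, 1.17 m; V_B = Σ kqᵢ/rᵢ = -4.18 V.
ΔV = V_B − V_A = 0.119 V.
W_field = −qΔV = −(-8.15×10⁻⁹ C)(0.119 V) = 9.66×10⁻¹⁰ J.

9.66×10⁻¹⁰ J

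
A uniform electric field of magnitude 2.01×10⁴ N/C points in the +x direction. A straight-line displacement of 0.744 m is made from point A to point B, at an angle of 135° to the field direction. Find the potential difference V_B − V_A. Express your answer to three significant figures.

Only the component of displacement along E changes the potential: ΔV = −E·d·cosθ.
ΔV = −(2.01×10⁴ V/m)(0.744 m)cos135° = 1.06×10⁴ V.

1.06×10⁴ V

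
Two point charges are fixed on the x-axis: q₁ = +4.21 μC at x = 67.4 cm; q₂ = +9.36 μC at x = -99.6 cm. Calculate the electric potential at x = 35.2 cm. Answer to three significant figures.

Electric potential is a scalar, so the contributions from each charge add algebraically: V = Σ kqᵢ/rᵢ.
Distances from the field point to each charge: r₁ = 0.322 m, r₂ = 1.35 m.
V = k[(4.21×10⁻⁶)/(0.322) + (9.36×10⁻⁶)/(1.35)] = 1.80×10⁵ V.

1.80×10⁵ V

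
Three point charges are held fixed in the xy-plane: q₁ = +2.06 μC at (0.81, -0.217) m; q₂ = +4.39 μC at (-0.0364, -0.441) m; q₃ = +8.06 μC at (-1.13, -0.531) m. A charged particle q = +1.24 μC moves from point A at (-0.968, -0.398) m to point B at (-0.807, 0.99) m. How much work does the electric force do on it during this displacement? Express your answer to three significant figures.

0.395 J

The work done by the electric force is W_field = −ΔU = −q(V_B − V_A) = q(V_A − V_B).
At A: distances to the source charges are 1.79 m, 0.933 m, 0.210 m; V_A = Σ kqᵢ/rᵢ = 3.98×10⁵ V.
At B: distances to the source charges are 2.02 m, 1.63 m, 1.55 m; V_B = Σ kqᵢ/rᵢ = 8.01×10⁴ V.
ΔV = V_B − V_A = -3.18×10⁵ V.
W_field = −qΔV = −(1.24×10⁻⁶ C)(-3.18×10⁵ V) = 0.395 J.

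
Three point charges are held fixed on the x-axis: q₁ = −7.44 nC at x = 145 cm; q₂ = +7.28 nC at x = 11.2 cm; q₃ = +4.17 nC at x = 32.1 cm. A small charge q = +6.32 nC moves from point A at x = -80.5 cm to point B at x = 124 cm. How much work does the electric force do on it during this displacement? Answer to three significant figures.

1.86×10⁻⁶ J

The work done by the electric force is W_field = −ΔU = −q(V_B − V_A) = q(V_A − V_B).
At A: distances to the source charges are 2.25 m, 0.917 m, 1.13 m; V_A = Σ kqᵢ/rᵢ = 75.0 V.
At B: distances to the source charges are 0.210 m, 1.13 m, 0.919 m; V_B = Σ kqᵢ/rᵢ = -220 V.
ΔV = V_B − V_A = -295 V.
W_field = −qΔV = −(6.32×10⁻⁹ C)(-295 V) = 1.86×10⁻⁶ J.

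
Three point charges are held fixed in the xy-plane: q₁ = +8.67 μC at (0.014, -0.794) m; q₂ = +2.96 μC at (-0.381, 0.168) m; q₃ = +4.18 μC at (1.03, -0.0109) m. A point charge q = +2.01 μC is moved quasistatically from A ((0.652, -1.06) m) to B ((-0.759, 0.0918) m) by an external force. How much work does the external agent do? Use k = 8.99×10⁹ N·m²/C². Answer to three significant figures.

-0.0136 J

For quasistatic motion the external work equals the change in potential energy: W_ext = qΔV = q(V_B − V_A).
At A: distances to the source charges are 0.691 m, 1.60 m, 1.12 m; V_A = Σ kqᵢ/rᵢ = 1.63×10⁵ V.
At B: distances to the source charges are 1.18 m, 0.386 m, 1.79 m; V_B = Σ kqᵢ/rᵢ = 1.56×10⁵ V.
ΔV = V_B − V_A = -6760 V.
W_ext = qΔV = (2.01×10⁻⁶ C)(-6760 V) = -0.0136 J.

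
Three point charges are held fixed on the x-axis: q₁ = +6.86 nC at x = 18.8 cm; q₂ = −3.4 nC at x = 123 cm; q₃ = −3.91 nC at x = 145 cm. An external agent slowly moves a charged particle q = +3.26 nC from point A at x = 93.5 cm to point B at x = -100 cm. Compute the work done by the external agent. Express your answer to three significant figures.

For quasistatic motion the external work equals the change in potential energy: W_ext = qΔV = q(V_B − V_A).
At A: distances to the source charges are 0.747 m, 0.295 m, 0.515 m; V_A = Σ kqᵢ/rᵢ = -89.3 V.
At B: distances to the source charges are 1.19 m, 2.23 m, 2.45 m; V_B = Σ kqᵢ/rᵢ = 23.9 V.
ΔV = V_B − V_A = 113 V.
W_ext = qΔV = (3.26×10⁻⁹ C)(113 V) = 3.69×10⁻⁷ J.

3.69×10⁻⁷ J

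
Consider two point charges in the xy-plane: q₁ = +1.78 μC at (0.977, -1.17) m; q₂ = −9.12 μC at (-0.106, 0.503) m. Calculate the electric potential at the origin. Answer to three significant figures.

-1.49×10⁵ V

The total potential is the scalar sum of each charge's contribution, V = Σ kqᵢ/rᵢ.
Distances from the field point to each charge: r₁ = 1.52 m, r₂ = 0.514 m.
V = k[(1.78×10⁻⁶)/(1.52) + (-9.12×10⁻⁶)/(0.514)] = -1.49×10⁵ V.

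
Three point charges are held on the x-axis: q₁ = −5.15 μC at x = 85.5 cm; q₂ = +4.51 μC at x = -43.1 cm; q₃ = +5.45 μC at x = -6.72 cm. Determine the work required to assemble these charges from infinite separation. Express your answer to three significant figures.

0.171 J

The assembly work is the sum of pairwise potential energies, U = Σ_{i<j} kqᵢqⱼ/rᵢⱼ.
Pair separations: r₁₂ = 1.29 m, r₁₃ = 0.922 m, r₂₃ = 0.364 m.
U = (-0.162) + (-0.274) + (0.607) = 0.171 J.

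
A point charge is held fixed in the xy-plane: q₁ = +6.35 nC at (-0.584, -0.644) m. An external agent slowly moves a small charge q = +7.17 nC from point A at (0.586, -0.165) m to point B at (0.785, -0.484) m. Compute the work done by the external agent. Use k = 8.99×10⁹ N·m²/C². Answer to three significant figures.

-2.68×10⁻⁸ J

For quasistatic motion the external work equals the change in potential energy: W_ext = qΔV = q(V_B − V_A).
At A: distance to the source charge is 1.26 m; V_A = kq₁/r = 45.2 V.
At B: distance to the source charge is 1.38 m; V_B = kq₁/r = 41.4 V.
ΔV = V_B − V_A = -3.74 V.
W_ext = qΔV = (7.17×10⁻⁹ C)(-3.74 V) = -2.68×10⁻⁸ J.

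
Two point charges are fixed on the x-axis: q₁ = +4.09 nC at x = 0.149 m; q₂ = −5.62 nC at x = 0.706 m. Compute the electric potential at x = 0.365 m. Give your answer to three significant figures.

22.1 V

The total potential is the scalar sum of each charge's contribution, V = Σ kqᵢ/rᵢ.
Distances from the field point to each charge: r₁ = 0.216 m, r₂ = 0.341 m.
V = k[(4.09×10⁻⁹)/(0.216) + (-5.62×10⁻⁹)/(0.341)] = 22.1 V.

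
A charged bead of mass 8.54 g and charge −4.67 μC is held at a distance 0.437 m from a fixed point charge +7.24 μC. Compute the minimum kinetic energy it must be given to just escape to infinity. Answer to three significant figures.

To just escape, total mechanical energy must reach zero at infinity: ½mv²_min + U = 0, so ½mv²_min = −U = |kQq|/r.
|U| = |kQq|/r = (8.99×10⁹ N·m²/C²)(7.24×10⁻⁶)(4.67×10⁻⁶)/(0.437) = 0.696 J.

0.696 J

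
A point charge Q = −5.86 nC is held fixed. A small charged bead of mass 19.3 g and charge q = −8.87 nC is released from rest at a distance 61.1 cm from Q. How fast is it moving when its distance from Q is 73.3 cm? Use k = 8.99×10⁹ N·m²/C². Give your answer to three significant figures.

Only the electrostatic force acts, so mechanical energy is conserved: ½mv² = U₁ − U₂ = kQq(1/r₁ − 1/r₂).
U₁ − U₂ = (8.99×10⁹ N·m²/C²)(-5.86×10⁻⁹ C)(-8.87×10⁻⁹ C)(1/0.611 − 1/0.733) = 1.27×10⁻⁷ J.
v = √(2·1.27×10⁻⁷/0.0193) = 3.63×10⁻³ m/s.

3.63×10⁻³ m/s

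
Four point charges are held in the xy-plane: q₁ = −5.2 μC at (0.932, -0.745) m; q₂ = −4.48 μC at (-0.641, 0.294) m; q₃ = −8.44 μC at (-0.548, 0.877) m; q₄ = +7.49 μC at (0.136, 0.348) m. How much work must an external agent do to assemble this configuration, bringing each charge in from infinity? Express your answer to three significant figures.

-0.437 J

The work to assemble the configuration equals its total potential energy, U = Σ kqᵢqⱼ/rᵢⱼ over all pairs.
Pair separations: r₁₂ = 1.89 m, r₁₃ = 2.20 m, r₁₄ = 1.35 m, r₂₃ = 0.590 m, r₂₄ = 0.779 m, r₃₄ = 0.865 m.
Summing all 6 pair terms gives U = -0.437 J.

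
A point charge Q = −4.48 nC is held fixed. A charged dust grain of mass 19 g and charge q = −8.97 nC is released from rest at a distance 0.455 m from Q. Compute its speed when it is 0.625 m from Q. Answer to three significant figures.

4.77×10⁻³ m/s

Only the electrostatic force acts, so mechanical energy is conserved: ½mv² = U₁ − U₂ = kQq(1/r₁ − 1/r₂).
U₁ − U₂ = (8.99×10⁹ N·m²/C²)(-4.48×10⁻⁹ C)(-8.97×10⁻⁹ C)(1/0.455 − 1/0.625) = 2.16×10⁻⁷ J.
v = √(2·2.16×10⁻⁷/0.0190) = 4.77×10⁻³ m/s.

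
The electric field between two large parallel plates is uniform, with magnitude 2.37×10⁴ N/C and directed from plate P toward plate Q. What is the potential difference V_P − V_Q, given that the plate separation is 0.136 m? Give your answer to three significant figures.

3220 V

In a uniform field, potential decreases in the direction of E: ΔV = −E·d for a displacement d parallel to E.
Going from Q to P is a displacement of 0.136 m opposite to the field, so V_P − V_Q = +Ed = 3220 V.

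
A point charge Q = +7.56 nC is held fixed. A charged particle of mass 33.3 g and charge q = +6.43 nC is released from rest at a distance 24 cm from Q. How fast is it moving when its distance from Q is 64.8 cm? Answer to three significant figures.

8.30×10⁻³ m/s

Only the electrostatic force acts, so mechanical energy is conserved: ½mv² = U₁ − U₂ = kQq(1/r₁ − 1/r₂).
U₁ − U₂ = (8.99×10⁹ N·m²/C²)(7.56×10⁻⁹ C)(6.43×10⁻⁹ C)(1/0.240 − 1/0.648) = 1.15×10⁻⁶ J.
v = √(2·1.15×10⁻⁶/0.0333) = 8.30×10⁻³ m/s.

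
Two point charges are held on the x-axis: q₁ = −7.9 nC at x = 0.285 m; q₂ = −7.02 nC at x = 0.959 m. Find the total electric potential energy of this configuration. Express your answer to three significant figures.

The work to assemble the configuration equals its total potential energy, U = Σ kqᵢqⱼ/rᵢⱼ over all pairs.
Pair separations: r₁₂ = 0.674 m.
U = (7.40×10⁻⁷) = 7.40×10⁻⁷ J.

7.40×10⁻⁷ J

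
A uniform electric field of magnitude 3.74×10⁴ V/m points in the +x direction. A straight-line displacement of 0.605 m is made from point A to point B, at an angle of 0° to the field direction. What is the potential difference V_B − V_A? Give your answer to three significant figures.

-2.26×10⁴ V

Only the component of displacement along E changes the potential: ΔV = −E·d·cosθ.
ΔV = −(3.74×10⁴ V/m)(0.605 m)cos0° = -2.26×10⁴ V.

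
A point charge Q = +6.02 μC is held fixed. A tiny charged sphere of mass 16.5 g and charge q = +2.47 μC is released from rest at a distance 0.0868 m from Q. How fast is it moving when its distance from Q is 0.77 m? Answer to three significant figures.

12.9 m/s

Only the electrostatic force acts, so mechanical energy is conserved: ½mv² = U₁ − U₂ = kQq(1/r₁ − 1/r₂).
U₁ − U₂ = (8.99×10⁹ N·m²/C²)(6.02×10⁻⁶ C)(2.47×10⁻⁶ C)(1/0.0868 − 1/0.770) = 1.37 J.
v = √(2·1.37/0.0165) = 12.9 m/s.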